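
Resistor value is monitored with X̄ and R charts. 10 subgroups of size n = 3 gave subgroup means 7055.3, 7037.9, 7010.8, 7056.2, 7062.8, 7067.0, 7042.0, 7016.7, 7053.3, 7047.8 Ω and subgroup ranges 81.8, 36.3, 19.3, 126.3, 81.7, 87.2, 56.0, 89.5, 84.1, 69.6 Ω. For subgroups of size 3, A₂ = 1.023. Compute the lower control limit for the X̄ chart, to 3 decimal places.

X̄̄ = (7055.3 + 7037.9 + 7010.8 + 7056.2 + 7062.8 + 7067.0 + 7042.0 + 7016.7 + 7053.3 + 7047.8) / 10 = 70449.8000 / 10 = 7044.9800
R̄ = (81.8 + 36.3 + 19.3 + 126.3 + 81.7 + 87.2 + 56.0 + 89.5 + 84.1 + 69.6) / 10 = 731.8000 / 10 = 73.1800
LCL = X̄̄ − A₂·R̄ = 7044.9800 − 1.023 × 73.1800 = 6970.1169

6970.117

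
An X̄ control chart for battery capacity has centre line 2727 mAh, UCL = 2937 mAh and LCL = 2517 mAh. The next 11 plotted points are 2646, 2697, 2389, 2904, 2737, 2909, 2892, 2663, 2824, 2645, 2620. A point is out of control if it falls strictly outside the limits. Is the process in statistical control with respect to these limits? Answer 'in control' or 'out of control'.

out of control

Compare each point to [2517, 2937]: sample 3 = 2389 < LCL.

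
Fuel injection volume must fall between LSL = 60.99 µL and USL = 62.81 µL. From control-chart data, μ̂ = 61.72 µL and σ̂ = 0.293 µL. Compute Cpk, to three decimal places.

0.830

Cpu = (USL − μ̂) / (3σ̂) = (62.81 − 61.72) / (3 × 0.293) = 1.2400; Cpl = (μ̂ − LSL) / (3σ̂) = (61.72 − 60.99) / (3 × 0.293) = 0.8305; Cpk = min(Cpu, Cpl) = 0.8305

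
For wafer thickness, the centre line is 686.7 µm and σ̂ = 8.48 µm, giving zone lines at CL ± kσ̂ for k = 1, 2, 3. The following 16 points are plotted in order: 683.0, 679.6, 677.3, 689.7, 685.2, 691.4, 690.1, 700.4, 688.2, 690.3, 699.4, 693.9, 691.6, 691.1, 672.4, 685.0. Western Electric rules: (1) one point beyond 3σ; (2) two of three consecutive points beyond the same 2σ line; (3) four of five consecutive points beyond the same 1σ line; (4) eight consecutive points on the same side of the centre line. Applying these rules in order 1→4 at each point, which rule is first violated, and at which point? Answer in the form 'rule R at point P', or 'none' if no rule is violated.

Zone of each point (C = within 1σ̂, B = 1σ̂–2σ̂, A = 2σ̂–3σ̂, * = beyond 3σ̂; sign = side of CL): 1:-C, 2:-C, 3:-B, 4:+C, 5:-C, 6:+C, 7:+C, 8:+B, 9:+C, 10:+C, 11:+B, 12:+C, 13:+C, 14:+C, 15:-B, 16:-C
Rule 4 (eight consecutive points on the same side of the centre line) is satisfied at point 13.

rule 4 at point 13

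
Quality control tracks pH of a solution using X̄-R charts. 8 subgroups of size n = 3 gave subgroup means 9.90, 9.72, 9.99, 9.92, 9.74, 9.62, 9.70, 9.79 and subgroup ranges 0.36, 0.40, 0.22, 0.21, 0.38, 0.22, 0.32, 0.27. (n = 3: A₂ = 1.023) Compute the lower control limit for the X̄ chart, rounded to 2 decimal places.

X̄̄ = (9.90 + 9.72 + 9.99 + 9.92 + 9.74 + 9.62 + 9.70 + 9.79) / 8 = 78.3800 / 8 = 9.7975
R̄ = (0.36 + 0.40 + 0.22 + 0.21 + 0.38 + 0.22 + 0.32 + 0.27) / 8 = 2.3800 / 8 = 0.2975
LCL = X̄̄ − A₂·R̄ = 9.7975 − 1.023 × 0.2975 = 9.4932

9.49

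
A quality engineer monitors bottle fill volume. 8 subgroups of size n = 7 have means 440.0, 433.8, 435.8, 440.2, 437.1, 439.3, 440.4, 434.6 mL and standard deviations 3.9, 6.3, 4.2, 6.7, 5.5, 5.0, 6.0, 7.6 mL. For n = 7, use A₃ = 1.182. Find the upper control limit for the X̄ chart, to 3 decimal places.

X̄̄ = (440.0 + 433.8 + 435.8 + 440.2 + 437.1 + 439.3 + 440.4 + 434.6) / 8 = 437.6500
s̄ = (3.9 + 6.3 + 4.2 + 6.7 + 5.5 + 5.0 + 6.0 + 7.6) / 8 = 5.6500
UCL = X̄̄ + A₃·s̄ = 437.6500 + 1.182 × 5.6500 = 444.3283

444.328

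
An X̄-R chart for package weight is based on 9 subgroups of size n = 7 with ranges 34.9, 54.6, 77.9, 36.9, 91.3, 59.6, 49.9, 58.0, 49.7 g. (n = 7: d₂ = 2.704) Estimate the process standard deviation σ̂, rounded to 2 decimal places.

21.07

R̄ = (34.9 + 54.6 + 77.9 + 36.9 + 91.3 + 59.6 + 49.9 + 58.0 + 49.7) / 9 = 56.9778
σ̂ = R̄ / d₂ = 56.9778 / 2.704 = 21.0717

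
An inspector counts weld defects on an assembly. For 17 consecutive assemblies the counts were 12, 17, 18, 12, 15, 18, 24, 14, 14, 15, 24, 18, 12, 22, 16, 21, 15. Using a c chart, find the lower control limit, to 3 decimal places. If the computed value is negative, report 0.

c̄ = (12 + 17 + 18 + 12 + 15 + 18 + 24 + 14 + 14 + 15 + 24 + 18 + 12 + 22 + 16 + 21 + 15) / 17 = 287 / 17 = 16.8824
LCL = c̄ − 3√c̄ = 16.8824 − 3 × 4.1088 = 4.5559

4.556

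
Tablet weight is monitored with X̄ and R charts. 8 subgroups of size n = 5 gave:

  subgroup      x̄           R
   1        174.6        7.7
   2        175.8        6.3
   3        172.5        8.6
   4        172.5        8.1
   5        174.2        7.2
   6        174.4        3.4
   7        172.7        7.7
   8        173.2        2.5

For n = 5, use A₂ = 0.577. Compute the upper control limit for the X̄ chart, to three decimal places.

177.452

X̄̄ = (174.6 + 175.8 + 172.5 + 172.5 + 174.2 + 174.4 + 172.7 + 173.2) / 8 = 1389.9000 / 8 = 173.7375
R̄ = (7.7 + 6.3 + 8.6 + 8.1 + 7.2 + 3.4 + 7.7 + 2.5) / 8 = 51.5000 / 8 = 6.4375
UCL = X̄̄ + A₂·R̄ = 173.7375 + 0.577 × 6.4375 = 177.4519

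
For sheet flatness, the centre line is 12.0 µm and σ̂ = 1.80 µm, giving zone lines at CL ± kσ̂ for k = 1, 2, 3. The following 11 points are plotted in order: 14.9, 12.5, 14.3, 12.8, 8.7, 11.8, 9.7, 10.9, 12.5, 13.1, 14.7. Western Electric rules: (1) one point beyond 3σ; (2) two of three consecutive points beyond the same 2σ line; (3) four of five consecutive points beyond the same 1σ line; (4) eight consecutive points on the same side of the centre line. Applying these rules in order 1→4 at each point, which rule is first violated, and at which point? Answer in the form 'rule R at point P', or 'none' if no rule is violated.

none

Zone of each point (C = within 1σ̂, B = 1σ̂–2σ̂, A = 2σ̂–3σ̂, * = beyond 3σ̂; sign = side of CL): 1:+B, 2:+C, 3:+B, 4:+C, 5:-B, 6:-C, 7:-B, 8:-C, 9:+C, 10:+C, 11:+B
No rule fires across all 11 points.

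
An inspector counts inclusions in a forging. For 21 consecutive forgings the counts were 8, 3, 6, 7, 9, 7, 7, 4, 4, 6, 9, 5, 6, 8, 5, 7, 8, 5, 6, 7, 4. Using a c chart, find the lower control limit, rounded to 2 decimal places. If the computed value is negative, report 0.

c̄ = (8 + 3 + 6 + 7 + 9 + 7 + 7 + 4 + 4 + 6 + 9 + 5 + 6 + 8 + 5 + 7 + 8 + 5 + 6 + 7 + 4) / 21 = 131 / 21 = 6.2381
LCL = c̄ − 3√c̄ = 6.2381 − 3 × 2.4976 = -1.2548 → 0 (cannot be negative)

0.00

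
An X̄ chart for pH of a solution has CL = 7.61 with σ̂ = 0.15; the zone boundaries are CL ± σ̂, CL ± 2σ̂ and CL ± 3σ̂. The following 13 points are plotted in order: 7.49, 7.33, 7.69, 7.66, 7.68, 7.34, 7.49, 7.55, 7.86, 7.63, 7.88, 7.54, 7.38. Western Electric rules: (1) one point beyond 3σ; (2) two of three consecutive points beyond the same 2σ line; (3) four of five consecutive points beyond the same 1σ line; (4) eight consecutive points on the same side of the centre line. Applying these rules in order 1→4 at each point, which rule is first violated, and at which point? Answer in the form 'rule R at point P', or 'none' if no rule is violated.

none

Zone of each point (C = within 1σ̂, B = 1σ̂–2σ̂, A = 2σ̂–3σ̂, * = beyond 3σ̂; sign = side of CL): 1:-C, 2:-B, 3:+C, 4:+C, 5:+C, 6:-B, 7:-C, 8:-C, 9:+B, 10:+C, 11:+B, 12:-C, 13:-B
No rule fires across all 13 points.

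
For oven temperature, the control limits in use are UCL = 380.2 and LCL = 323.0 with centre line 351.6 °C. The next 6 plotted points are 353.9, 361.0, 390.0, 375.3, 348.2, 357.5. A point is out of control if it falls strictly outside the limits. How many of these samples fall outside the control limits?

1

Compare each point to [323.0, 380.2]: sample 3 = 390.0 > UCL.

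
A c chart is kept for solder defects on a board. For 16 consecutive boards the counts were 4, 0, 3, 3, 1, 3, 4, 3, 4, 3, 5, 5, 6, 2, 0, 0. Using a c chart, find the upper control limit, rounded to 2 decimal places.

c̄ = (4 + 0 + 3 + 3 + 1 + 3 + 4 + 3 + 4 + 3 + 5 + 5 + 6 + 2 + 0 + 0) / 16 = 46 / 16 = 2.8750
UCL = c̄ + 3√c̄ = 2.8750 + 3 × √2.8750 = 2.8750 + 3 × 1.6956 = 7.9617

7.96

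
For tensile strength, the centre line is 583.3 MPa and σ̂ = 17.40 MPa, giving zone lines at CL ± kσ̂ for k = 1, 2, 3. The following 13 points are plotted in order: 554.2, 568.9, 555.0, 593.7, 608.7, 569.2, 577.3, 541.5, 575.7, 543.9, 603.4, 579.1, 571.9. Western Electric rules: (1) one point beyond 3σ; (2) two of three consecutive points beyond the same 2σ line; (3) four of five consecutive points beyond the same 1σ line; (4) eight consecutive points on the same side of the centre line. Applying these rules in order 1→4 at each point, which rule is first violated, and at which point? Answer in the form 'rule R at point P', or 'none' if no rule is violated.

rule 2 at point 10

Zone of each point (C = within 1σ̂, B = 1σ̂–2σ̂, A = 2σ̂–3σ̂, * = beyond 3σ̂; sign = side of CL): 1:-B, 2:-C, 3:-B, 4:+C, 5:+B, 6:-C, 7:-C, 8:-A, 9:-C, 10:-A, 11:+B, 12:-C, 13:-C
Rule 2 (two of three consecutive points beyond the same 2σ limit) is satisfied at point 10.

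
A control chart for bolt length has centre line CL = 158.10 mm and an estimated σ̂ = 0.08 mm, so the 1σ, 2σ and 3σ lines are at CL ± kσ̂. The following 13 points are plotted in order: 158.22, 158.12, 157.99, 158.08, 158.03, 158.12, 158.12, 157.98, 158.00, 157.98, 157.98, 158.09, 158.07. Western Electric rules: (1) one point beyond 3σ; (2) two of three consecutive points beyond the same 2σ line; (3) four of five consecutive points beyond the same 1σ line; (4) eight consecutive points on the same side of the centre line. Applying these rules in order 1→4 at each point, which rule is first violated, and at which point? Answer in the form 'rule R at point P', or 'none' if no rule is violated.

rule 3 at point 11

Zone of each point (C = within 1σ̂, B = 1σ̂–2σ̂, A = 2σ̂–3σ̂, * = beyond 3σ̂; sign = side of CL): 1:+B, 2:+C, 3:-B, 4:-C, 5:-C, 6:+C, 7:+C, 8:-B, 9:-B, 10:-B, 11:-B, 12:-C, 13:-C
Rule 3 (four of five consecutive points beyond the same 1σ limit) is satisfied at point 11.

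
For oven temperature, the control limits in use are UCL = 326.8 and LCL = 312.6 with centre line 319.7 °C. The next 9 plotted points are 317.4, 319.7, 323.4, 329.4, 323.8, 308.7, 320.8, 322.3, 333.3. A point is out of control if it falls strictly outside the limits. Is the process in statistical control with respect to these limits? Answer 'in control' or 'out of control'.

Compare each point to [312.6, 326.8]: sample 4 = 329.4 > UCL; sample 6 = 308.7 < LCL; sample 9 = 333.3 > UCL.

out of control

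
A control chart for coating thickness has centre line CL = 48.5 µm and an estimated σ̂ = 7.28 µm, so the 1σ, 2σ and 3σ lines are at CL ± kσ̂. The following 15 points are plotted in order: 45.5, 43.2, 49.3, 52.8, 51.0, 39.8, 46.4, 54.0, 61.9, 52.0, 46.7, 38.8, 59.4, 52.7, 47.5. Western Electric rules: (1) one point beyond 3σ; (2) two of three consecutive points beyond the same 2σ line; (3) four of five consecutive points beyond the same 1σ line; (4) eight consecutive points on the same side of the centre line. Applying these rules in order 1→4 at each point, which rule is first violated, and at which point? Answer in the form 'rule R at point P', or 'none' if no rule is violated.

none

Zone of each point (C = within 1σ̂, B = 1σ̂–2σ̂, A = 2σ̂–3σ̂, * = beyond 3σ̂; sign = side of CL): 1:-C, 2:-C, 3:+C, 4:+C, 5:+C, 6:-B, 7:-C, 8:+C, 9:+B, 10:+C, 11:-C, 12:-B, 13:+B, 14:+C, 15:-C
No rule fires across all 15 points.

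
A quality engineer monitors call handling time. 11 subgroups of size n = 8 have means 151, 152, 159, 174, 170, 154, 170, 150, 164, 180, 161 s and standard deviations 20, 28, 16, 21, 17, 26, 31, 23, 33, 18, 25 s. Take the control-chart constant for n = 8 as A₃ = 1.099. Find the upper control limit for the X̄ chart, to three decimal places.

188.049

X̄̄ = (151 + 152 + 159 + 174 + 170 + 154 + 170 + 150 + 164 + 180 + 161) / 11 = 162.2727
s̄ = (20 + 28 + 16 + 21 + 17 + 26 + 31 + 23 + 33 + 18 + 25) / 11 = 23.4545
UCL = X̄̄ + A₃·s̄ = 162.2727 + 1.099 × 23.4545 = 188.0493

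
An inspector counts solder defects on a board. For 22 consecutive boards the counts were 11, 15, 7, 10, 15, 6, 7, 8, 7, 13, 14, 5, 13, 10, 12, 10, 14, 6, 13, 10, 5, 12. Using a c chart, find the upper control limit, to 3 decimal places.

19.688

c̄ = (11 + 15 + 7 + 10 + 15 + 6 + 7 + 8 + 7 + 13 + 14 + 5 + 13 + 10 + 12 + 10 + 14 + 6 + 13 + 10 + 5 + 12) / 22 = 223 / 22 = 10.1364
UCL = c̄ + 3√c̄ = 10.1364 + 3 × √10.1364 = 10.1364 + 3 × 3.1838 = 19.6877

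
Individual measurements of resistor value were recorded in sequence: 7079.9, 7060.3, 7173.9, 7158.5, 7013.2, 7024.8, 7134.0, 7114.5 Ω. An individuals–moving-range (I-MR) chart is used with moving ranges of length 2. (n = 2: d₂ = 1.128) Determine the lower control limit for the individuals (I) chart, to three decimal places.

6929.918

X̄ = (7079.9 + 7060.3 + 7173.9 + 7158.5 + 7013.2 + 7024.8 + 7134.0 + 7114.5) / 8 = 7094.8875
Moving ranges: 19.6, 113.6, 15.4, 145.3, 11.6, 109.2, 19.5; M̄R̄ = 434.2000 / 7 = 62.0286
LCL = X̄ − 3·M̄R̄/d₂ = 7094.8875 − 3 × 62.0286 / 1.128 = 6929.9179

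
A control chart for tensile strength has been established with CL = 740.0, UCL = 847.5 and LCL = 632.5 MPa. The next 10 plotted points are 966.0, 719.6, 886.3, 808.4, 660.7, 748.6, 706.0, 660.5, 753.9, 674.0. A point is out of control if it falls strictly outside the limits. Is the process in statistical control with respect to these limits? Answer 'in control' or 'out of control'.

out of control

Compare each point to [632.5, 847.5]: sample 1 = 966.0 > UCL; sample 3 = 886.3 > UCL.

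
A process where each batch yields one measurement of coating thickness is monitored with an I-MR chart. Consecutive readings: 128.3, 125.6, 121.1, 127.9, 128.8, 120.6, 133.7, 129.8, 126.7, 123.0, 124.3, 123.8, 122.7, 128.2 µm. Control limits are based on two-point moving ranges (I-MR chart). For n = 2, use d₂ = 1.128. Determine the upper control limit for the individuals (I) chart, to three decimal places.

X̄ = (128.3 + 125.6 + 121.1 + 127.9 + 128.8 + 120.6 + 133.7 + 129.8 + 126.7 + 123.0 + 124.3 + 123.8 + 122.7 + 128.2) / 14 = 126.0357
Moving ranges: 2.7, 4.5, 6.8, 0.9, 8.2, 13.1, 3.9, 3.1, 3.7, 1.3, 0.5, 1.1, 5.5; M̄R̄ = 55.3000 / 13 = 4.2538
UCL = X̄ + 3·M̄R̄/d₂ = 126.0357 + 3 × 4.2538 / 1.128 = 137.3491

137.349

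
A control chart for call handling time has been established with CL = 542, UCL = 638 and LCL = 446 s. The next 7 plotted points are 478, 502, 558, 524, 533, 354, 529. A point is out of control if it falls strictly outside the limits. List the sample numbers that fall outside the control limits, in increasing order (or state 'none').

Compare each point to [446, 638]: sample 6 = 354 < LCL.

6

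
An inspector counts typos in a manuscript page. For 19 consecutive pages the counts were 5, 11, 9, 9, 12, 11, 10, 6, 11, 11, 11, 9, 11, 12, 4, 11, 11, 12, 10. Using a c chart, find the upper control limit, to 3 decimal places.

c̄ = (5 + 11 + 9 + 9 + 12 + 11 + 10 + 6 + 11 + 11 + 11 + 9 + 11 + 12 + 4 + 11 + 11 + 12 + 10) / 19 = 186 / 19 = 9.7895
UCL = c̄ + 3√c̄ = 9.7895 + 3 × √9.7895 = 9.7895 + 3 × 3.1288 = 19.1759

19.176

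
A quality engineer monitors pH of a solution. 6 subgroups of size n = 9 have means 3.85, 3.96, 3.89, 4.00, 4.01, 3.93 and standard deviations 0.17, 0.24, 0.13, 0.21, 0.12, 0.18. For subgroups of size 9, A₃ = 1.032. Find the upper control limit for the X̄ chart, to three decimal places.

X̄̄ = (3.85 + 3.96 + 3.89 + 4.00 + 4.01 + 3.93) / 6 = 3.9400
s̄ = (0.17 + 0.24 + 0.13 + 0.21 + 0.12 + 0.18) / 6 = 0.1750
UCL = X̄̄ + A₃·s̄ = 3.9400 + 1.032 × 0.1750 = 4.1206

4.121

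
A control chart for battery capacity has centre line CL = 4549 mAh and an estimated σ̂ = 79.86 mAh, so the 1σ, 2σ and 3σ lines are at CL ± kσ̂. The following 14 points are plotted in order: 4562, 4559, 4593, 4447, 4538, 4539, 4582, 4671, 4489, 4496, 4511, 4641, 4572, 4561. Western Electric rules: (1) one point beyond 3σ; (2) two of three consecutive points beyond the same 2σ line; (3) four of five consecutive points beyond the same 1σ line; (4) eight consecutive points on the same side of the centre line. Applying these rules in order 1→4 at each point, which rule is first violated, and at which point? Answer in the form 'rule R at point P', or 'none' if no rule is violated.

Zone of each point (C = within 1σ̂, B = 1σ̂–2σ̂, A = 2σ̂–3σ̂, * = beyond 3σ̂; sign = side of CL): 1:+C, 2:+C, 3:+C, 4:-B, 5:-C, 6:-C, 7:+C, 8:+B, 9:-C, 10:-C, 11:-C, 12:+B, 13:+C, 14:+C
No rule fires across all 14 points.

none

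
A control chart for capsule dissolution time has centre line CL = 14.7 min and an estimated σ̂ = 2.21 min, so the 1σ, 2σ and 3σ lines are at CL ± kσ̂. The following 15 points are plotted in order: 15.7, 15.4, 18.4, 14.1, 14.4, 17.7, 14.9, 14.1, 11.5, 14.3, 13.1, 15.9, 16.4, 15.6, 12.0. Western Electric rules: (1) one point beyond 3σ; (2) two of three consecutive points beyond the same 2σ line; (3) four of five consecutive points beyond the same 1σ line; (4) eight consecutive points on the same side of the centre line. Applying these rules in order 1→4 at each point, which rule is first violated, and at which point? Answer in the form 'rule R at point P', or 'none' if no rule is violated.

Zone of each point (C = within 1σ̂, B = 1σ̂–2σ̂, A = 2σ̂–3σ̂, * = beyond 3σ̂; sign = side of CL): 1:+C, 2:+C, 3:+B, 4:-C, 5:-C, 6:+B, 7:+C, 8:-C, 9:-B, 10:-C, 11:-C, 12:+C, 13:+C, 14:+C, 15:-B
No rule fires across all 15 points.

none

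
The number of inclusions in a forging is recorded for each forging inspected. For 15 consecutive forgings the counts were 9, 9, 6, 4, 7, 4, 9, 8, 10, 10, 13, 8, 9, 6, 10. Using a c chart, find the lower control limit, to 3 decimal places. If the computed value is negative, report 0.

c̄ = (9 + 9 + 6 + 4 + 7 + 4 + 9 + 8 + 10 + 10 + 13 + 8 + 9 + 6 + 10) / 15 = 122 / 15 = 8.1333
LCL = c̄ − 3√c̄ = 8.1333 − 3 × 2.8519 = -0.4224 → 0 (cannot be negative)

0.000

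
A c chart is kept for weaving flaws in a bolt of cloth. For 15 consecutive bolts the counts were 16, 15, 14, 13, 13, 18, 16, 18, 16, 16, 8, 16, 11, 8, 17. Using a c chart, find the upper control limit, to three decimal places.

25.691

c̄ = (16 + 15 + 14 + 13 + 13 + 18 + 16 + 18 + 16 + 16 + 8 + 16 + 11 + 8 + 17) / 15 = 215 / 15 = 14.3333
UCL = c̄ + 3√c̄ = 14.3333 + 3 × √14.3333 = 14.3333 + 3 × 3.7859 = 25.6912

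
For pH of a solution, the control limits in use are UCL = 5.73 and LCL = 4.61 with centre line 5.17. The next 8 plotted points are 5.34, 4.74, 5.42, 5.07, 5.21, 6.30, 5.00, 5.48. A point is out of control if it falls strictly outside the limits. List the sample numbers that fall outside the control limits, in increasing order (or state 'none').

Compare each point to [4.61, 5.73]: sample 6 = 6.30 > UCL.

6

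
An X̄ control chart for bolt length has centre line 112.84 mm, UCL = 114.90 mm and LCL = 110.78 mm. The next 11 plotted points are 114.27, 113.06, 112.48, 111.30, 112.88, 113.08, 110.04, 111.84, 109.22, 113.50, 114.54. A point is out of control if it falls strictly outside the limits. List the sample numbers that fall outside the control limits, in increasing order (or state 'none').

7, 9

Compare each point to [110.78, 114.90]: sample 7 = 110.04 < LCL; sample 9 = 109.22 < LCL.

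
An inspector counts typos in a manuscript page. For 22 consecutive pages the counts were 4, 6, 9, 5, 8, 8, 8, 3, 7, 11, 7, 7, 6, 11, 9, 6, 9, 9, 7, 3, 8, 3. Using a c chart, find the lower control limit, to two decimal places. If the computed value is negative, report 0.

c̄ = (4 + 6 + 9 + 5 + 8 + 8 + 8 + 3 + 7 + 11 + 7 + 7 + 6 + 11 + 9 + 6 + 9 + 9 + 7 + 3 + 8 + 3) / 22 = 154 / 22 = 7.0000
LCL = c̄ − 3√c̄ = 7.0000 − 3 × 2.6458 = -0.9373 → 0 (cannot be negative)

0.00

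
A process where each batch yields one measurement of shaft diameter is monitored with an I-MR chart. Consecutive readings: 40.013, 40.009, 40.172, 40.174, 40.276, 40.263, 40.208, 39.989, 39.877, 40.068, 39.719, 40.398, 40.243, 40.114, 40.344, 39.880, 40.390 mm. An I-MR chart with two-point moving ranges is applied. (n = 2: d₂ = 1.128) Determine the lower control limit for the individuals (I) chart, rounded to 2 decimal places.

X̄ = (40.013 + 40.009 + 40.172 + 40.174 + 40.276 + 40.263 + 40.208 + 39.989 + 39.877 + 40.068 + 39.719 + 40.398 + 40.243 + 40.114 + 40.344 + 39.880 + 40.390) / 17 = 40.1257
Moving ranges: 0.004, 0.163, 0.002, 0.102, 0.013, 0.055, 0.219, 0.112, 0.191, 0.349, 0.679, 0.155, 0.129, 0.230, 0.464, 0.510; M̄R̄ = 3.3770 / 16 = 0.2111
LCL = X̄ − 3·M̄R̄/d₂ = 40.1257 − 3 × 0.2111 / 1.128 = 39.5644

39.56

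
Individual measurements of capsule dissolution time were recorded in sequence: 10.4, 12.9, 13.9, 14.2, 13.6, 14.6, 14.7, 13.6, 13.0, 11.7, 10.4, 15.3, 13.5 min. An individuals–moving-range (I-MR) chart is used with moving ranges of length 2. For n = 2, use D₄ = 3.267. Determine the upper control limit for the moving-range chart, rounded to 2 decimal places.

Moving ranges: 2.5, 1.0, 0.3, 0.6, 1.0, 0.1, 1.1, 0.6, 1.3, 1.3, 4.9, 1.8; M̄R̄ = 16.5000 / 12 = 1.3750
UCL_MR = D₄·M̄R̄ = 3.267 × 1.3750 = 4.4921

4.49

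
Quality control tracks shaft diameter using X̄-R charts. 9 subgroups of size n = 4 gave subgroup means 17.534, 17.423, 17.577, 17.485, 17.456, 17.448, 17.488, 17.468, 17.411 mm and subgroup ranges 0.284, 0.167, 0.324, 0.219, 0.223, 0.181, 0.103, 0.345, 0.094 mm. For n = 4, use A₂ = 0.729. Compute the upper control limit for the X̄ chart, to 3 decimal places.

X̄̄ = (17.534 + 17.423 + 17.577 + 17.485 + 17.456 + 17.448 + 17.488 + 17.468 + 17.411) / 9 = 157.2900 / 9 = 17.4767
R̄ = (0.284 + 0.167 + 0.324 + 0.219 + 0.223 + 0.181 + 0.103 + 0.345 + 0.094) / 9 = 1.9400 / 9 = 0.2156
UCL = X̄̄ + A₂·R̄ = 17.4767 + 0.729 × 0.2156 = 17.6338

17.634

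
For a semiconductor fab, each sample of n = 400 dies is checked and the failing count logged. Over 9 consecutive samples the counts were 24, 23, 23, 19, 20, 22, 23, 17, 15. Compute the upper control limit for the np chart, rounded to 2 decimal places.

p̄ = Σdᵢ / (k·n) = 186 / (9 × 400) = 0.05167
UCL = np̄ + 3·√(np̄(1−p̄)) = 20.6667 + 3 × √(20.6667×0.94833) = 20.6667 + 3 × 4.4271 = 33.9479

33.95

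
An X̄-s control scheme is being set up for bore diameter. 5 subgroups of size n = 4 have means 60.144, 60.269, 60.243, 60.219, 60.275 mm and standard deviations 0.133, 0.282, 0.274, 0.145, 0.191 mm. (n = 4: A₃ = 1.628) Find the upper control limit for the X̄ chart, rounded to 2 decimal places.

60.56

X̄̄ = (60.144 + 60.269 + 60.243 + 60.219 + 60.275) / 5 = 60.2300
s̄ = (0.133 + 0.282 + 0.274 + 0.145 + 0.191) / 5 = 0.2050
UCL = X̄̄ + A₃·s̄ = 60.2300 + 1.628 × 0.2050 = 60.5637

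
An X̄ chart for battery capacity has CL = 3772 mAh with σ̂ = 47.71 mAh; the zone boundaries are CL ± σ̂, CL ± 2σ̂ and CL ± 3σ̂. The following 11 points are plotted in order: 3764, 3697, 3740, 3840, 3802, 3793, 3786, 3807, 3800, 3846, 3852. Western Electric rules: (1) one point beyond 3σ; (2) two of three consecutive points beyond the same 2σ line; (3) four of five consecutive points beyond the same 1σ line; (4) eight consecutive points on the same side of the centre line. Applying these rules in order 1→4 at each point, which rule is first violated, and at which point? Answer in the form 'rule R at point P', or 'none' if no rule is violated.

rule 4 at point 11

Zone of each point (C = within 1σ̂, B = 1σ̂–2σ̂, A = 2σ̂–3σ̂, * = beyond 3σ̂; sign = side of CL): 1:-C, 2:-B, 3:-C, 4:+B, 5:+C, 6:+C, 7:+C, 8:+C, 9:+C, 10:+B, 11:+B
Rule 4 (eight consecutive points on the same side of the centre line) is satisfied at point 11.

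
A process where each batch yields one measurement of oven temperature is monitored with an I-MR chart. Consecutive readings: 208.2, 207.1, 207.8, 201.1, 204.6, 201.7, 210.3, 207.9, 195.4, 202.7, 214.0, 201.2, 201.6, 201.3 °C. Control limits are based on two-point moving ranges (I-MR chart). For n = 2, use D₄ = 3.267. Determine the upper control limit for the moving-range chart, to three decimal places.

17.717

Moving ranges: 1.1, 0.7, 6.7, 3.5, 2.9, 8.6, 2.4, 12.5, 7.3, 11.3, 12.8, 0.4, 0.3; M̄R̄ = 70.5000 / 13 = 5.4231
UCL_MR = D₄·M̄R̄ = 3.267 × 5.4231 = 17.7172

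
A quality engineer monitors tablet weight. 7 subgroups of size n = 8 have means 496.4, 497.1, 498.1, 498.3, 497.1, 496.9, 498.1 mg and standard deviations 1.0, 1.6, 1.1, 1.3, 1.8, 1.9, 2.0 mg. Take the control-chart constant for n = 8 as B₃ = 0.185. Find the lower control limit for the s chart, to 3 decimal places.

s̄ = (1.0 + 1.6 + 1.1 + 1.3 + 1.8 + 1.9 + 2.0) / 7 = 1.5286
LCL_s = B₃·s̄ = 0.185 × 1.5286 = 0.2828

0.283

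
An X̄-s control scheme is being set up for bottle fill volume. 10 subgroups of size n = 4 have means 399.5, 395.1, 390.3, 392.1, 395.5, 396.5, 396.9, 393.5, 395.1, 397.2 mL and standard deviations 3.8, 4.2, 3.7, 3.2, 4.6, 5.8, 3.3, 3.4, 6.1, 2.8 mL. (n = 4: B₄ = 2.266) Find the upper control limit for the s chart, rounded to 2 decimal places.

s̄ = (3.8 + 4.2 + 3.7 + 3.2 + 4.6 + 5.8 + 3.3 + 3.4 + 6.1 + 2.8) / 10 = 4.0900
UCL_s = B₄·s̄ = 2.266 × 4.0900 = 9.2679

9.27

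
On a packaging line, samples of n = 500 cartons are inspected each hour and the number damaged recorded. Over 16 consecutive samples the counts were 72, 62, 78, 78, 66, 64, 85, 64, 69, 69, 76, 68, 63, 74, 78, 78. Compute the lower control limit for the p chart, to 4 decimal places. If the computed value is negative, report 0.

p̄ = Σdᵢ / (k·n) = 1144 / (16 × 500) = 0.14300
LCL = p̄ − 3·√(p̄(1−p̄)/n) = 0.14300 − 3 × 0.01566 = 0.09603

0.0960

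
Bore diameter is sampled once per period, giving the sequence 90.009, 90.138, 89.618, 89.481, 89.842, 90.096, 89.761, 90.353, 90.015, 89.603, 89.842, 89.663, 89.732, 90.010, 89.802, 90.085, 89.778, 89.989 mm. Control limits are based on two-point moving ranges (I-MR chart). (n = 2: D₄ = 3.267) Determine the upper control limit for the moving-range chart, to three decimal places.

0.932

Moving ranges: 0.129, 0.520, 0.137, 0.361, 0.254, 0.335, 0.592, 0.338, 0.412, 0.239, 0.179, 0.069, 0.278, 0.208, 0.283, 0.307, 0.211; M̄R̄ = 4.8520 / 17 = 0.2854
UCL_MR = D₄·M̄R̄ = 3.267 × 0.2854 = 0.9324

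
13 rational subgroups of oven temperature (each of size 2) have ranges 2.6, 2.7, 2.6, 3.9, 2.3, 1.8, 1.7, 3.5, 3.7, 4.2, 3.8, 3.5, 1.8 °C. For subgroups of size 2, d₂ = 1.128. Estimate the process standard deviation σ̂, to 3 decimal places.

2.598

R̄ = (2.6 + 2.7 + 2.6 + 3.9 + 2.3 + 1.8 + 1.7 + 3.5 + 3.7 + 4.2 + 3.8 + 3.5 + 1.8) / 13 = 2.9308
σ̂ = R̄ / d₂ = 2.9308 / 1.128 = 2.5982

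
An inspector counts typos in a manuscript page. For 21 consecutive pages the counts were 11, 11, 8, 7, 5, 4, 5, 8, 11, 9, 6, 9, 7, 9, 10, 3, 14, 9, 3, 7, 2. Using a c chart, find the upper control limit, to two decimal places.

15.75

c̄ = (11 + 11 + 8 + 7 + 5 + 4 + 5 + 8 + 11 + 9 + 6 + 9 + 7 + 9 + 10 + 3 + 14 + 9 + 3 + 7 + 2) / 21 = 158 / 21 = 7.5238
UCL = c̄ + 3√c̄ = 7.5238 + 3 × √7.5238 = 7.5238 + 3 × 2.7430 = 15.7527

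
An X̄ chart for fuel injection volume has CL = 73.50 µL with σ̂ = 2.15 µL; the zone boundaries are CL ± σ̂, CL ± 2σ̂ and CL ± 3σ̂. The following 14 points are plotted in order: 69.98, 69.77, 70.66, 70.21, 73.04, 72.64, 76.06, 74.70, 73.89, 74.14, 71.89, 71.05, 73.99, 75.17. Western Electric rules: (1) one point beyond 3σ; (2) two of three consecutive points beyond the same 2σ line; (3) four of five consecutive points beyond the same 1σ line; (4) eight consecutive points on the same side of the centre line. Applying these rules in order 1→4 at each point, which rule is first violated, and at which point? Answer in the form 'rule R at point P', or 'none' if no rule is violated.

rule 3 at point 4

Zone of each point (C = within 1σ̂, B = 1σ̂–2σ̂, A = 2σ̂–3σ̂, * = beyond 3σ̂; sign = side of CL): 1:-B, 2:-B, 3:-B, 4:-B, 5:-C, 6:-C, 7:+B, 8:+C, 9:+C, 10:+C, 11:-C, 12:-B, 13:+C, 14:+C
Rule 3 (four of five consecutive points beyond the same 1σ limit) is satisfied at point 4.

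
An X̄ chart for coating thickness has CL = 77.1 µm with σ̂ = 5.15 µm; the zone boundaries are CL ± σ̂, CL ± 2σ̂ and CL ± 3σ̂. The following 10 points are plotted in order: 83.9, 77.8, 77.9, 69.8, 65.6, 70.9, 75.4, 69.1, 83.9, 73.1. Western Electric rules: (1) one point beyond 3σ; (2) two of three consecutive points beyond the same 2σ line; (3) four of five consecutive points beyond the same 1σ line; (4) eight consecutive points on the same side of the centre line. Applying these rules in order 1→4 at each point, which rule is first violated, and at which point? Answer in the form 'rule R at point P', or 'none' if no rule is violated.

Zone of each point (C = within 1σ̂, B = 1σ̂–2σ̂, A = 2σ̂–3σ̂, * = beyond 3σ̂; sign = side of CL): 1:+B, 2:+C, 3:+C, 4:-B, 5:-A, 6:-B, 7:-C, 8:-B, 9:+B, 10:-C
Rule 3 (four of five consecutive points beyond the same 1σ limit) is satisfied at point 8.

rule 3 at point 8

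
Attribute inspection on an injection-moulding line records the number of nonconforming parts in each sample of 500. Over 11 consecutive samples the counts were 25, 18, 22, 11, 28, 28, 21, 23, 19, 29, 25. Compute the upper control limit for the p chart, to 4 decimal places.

0.0732

p̄ = Σdᵢ / (k·n) = 249 / (11 × 500) = 0.04527
UCL = p̄ + 3·√(p̄(1−p̄)/n) = 0.04527 + 3 × √(0.04527×0.95473/500) = 0.04527 + 3 × 0.00930 = 0.07317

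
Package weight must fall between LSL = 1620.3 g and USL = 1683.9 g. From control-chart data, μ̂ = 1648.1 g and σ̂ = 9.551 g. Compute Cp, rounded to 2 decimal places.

1.11

Cp = (USL − LSL) / (6σ̂) = (1683.9 − 1620.3) / (6 × 9.551) = 63.6000 / 57.3060 = 1.1098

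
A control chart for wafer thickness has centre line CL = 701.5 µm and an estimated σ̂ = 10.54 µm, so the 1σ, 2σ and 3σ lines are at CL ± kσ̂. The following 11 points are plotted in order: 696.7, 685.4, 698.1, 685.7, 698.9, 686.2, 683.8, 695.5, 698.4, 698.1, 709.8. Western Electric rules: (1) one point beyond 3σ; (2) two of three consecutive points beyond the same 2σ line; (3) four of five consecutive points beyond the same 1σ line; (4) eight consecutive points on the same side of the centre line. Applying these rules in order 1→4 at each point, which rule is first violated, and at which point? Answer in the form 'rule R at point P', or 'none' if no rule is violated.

rule 4 at point 8

Zone of each point (C = within 1σ̂, B = 1σ̂–2σ̂, A = 2σ̂–3σ̂, * = beyond 3σ̂; sign = side of CL): 1:-C, 2:-B, 3:-C, 4:-B, 5:-C, 6:-B, 7:-B, 8:-C, 9:-C, 10:-C, 11:+C
Rule 4 (eight consecutive points on the same side of the centre line) is satisfied at point 8.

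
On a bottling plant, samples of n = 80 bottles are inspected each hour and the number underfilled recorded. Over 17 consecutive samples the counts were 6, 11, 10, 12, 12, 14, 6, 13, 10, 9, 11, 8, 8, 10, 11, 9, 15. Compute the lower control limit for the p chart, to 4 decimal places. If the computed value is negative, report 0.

p̄ = Σdᵢ / (k·n) = 175 / (17 × 80) = 0.12868
LCL = p̄ − 3·√(p̄(1−p̄)/n) = 0.12868 − 3 × 0.03744 = 0.01637

0.0164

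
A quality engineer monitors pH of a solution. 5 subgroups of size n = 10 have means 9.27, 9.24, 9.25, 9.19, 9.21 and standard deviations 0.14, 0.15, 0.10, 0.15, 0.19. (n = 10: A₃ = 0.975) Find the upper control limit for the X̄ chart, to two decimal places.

X̄̄ = (9.27 + 9.24 + 9.25 + 9.19 + 9.21) / 5 = 9.2320
s̄ = (0.14 + 0.15 + 0.10 + 0.15 + 0.19) / 5 = 0.1460
UCL = X̄̄ + A₃·s̄ = 9.2320 + 0.975 × 0.1460 = 9.3743

9.37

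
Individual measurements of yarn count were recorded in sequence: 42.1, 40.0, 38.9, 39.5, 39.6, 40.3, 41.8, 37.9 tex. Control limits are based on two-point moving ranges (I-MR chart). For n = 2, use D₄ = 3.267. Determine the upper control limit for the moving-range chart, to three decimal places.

Moving ranges: 2.1, 1.1, 0.6, 0.1, 0.7, 1.5, 3.9; M̄R̄ = 10.0000 / 7 = 1.4286
UCL_MR = D₄·M̄R̄ = 3.267 × 1.4286 = 4.6671

4.667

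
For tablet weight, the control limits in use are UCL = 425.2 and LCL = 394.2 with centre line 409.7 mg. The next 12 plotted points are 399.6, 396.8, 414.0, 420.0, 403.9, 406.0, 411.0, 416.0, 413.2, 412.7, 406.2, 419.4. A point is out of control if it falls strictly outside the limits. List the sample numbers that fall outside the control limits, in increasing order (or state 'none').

none

All 12 points lie within [394.2, 425.2].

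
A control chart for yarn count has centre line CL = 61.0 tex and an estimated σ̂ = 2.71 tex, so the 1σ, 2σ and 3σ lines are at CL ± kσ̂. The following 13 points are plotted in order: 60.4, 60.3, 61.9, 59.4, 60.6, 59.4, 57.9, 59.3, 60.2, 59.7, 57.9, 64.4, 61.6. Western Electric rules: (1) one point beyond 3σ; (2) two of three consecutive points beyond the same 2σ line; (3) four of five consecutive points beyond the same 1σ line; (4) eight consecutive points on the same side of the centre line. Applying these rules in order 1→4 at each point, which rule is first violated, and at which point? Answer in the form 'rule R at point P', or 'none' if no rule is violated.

Zone of each point (C = within 1σ̂, B = 1σ̂–2σ̂, A = 2σ̂–3σ̂, * = beyond 3σ̂; sign = side of CL): 1:-C, 2:-C, 3:+C, 4:-C, 5:-C, 6:-C, 7:-B, 8:-C, 9:-C, 10:-C, 11:-B, 12:+B, 13:+C
Rule 4 (eight consecutive points on the same side of the centre line) is satisfied at point 11.

rule 4 at point 11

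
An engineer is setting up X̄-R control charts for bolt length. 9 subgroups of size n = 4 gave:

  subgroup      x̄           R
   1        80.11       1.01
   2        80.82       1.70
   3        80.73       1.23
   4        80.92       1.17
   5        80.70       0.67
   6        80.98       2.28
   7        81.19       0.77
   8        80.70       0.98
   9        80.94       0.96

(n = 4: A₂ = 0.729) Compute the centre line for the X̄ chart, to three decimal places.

X̄̄ = (80.11 + 80.82 + 80.73 + 80.92 + 80.70 + 80.98 + 81.19 + 80.70 + 80.94) / 9 = 727.0900 / 9 = 80.7878
CL = X̄̄ = 80.7878

80.788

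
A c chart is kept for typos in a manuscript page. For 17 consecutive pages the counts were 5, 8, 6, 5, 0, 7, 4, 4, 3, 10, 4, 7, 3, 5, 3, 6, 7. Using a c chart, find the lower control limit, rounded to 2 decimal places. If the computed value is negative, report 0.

c̄ = (5 + 8 + 6 + 5 + 0 + 7 + 4 + 4 + 3 + 10 + 4 + 7 + 3 + 5 + 3 + 6 + 7) / 17 = 87 / 17 = 5.1176
LCL = c̄ − 3√c̄ = 5.1176 − 3 × 2.2622 = -1.6690 → 0 (cannot be negative)

0.00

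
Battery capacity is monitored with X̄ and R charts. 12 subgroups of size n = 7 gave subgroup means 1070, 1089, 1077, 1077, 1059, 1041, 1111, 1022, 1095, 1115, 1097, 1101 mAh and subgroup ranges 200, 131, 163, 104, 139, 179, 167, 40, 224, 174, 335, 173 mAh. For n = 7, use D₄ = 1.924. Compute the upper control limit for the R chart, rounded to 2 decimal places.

325.32

R̄ = (200 + 131 + 163 + 104 + 139 + 179 + 167 + 40 + 224 + 174 + 335 + 173) / 12 = 2029.0000 / 12 = 169.0833
UCL_R = D₄·R̄ = 1.924 × 169.0833 = 325.3163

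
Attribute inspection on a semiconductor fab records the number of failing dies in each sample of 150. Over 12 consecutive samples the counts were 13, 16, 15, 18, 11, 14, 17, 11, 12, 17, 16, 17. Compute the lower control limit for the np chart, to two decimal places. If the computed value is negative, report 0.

p̄ = Σdᵢ / (k·n) = 177 / (12 × 150) = 0.09833
LCL = np̄ − 3·√(np̄(1−p̄)) = 14.7500 − 3 × 3.6469 = 3.8094

3.81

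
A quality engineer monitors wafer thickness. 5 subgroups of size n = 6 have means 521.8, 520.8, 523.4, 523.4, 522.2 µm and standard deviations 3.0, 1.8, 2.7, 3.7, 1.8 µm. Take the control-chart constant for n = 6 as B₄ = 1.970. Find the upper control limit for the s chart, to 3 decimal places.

s̄ = (3.0 + 1.8 + 2.7 + 3.7 + 1.8) / 5 = 2.6000
UCL_s = B₄·s̄ = 1.970 × 2.6000 = 5.1220

5.122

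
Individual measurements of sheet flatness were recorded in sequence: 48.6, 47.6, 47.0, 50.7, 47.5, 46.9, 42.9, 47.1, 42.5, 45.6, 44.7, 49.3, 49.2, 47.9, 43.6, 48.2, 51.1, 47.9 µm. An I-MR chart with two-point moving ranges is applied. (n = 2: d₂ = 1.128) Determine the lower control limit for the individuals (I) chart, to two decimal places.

39.79

X̄ = (48.6 + 47.6 + 47.0 + 50.7 + 47.5 + 46.9 + 42.9 + 47.1 + 42.5 + 45.6 + 44.7 + 49.3 + 49.2 + 47.9 + 43.6 + 48.2 + 51.1 + 47.9) / 18 = 47.1278
Moving ranges: 1.0, 0.6, 3.7, 3.2, 0.6, 4.0, 4.2, 4.6, 3.1, 0.9, 4.6, 0.1, 1.3, 4.3, 4.6, 2.9, 3.2; M̄R̄ = 46.9000 / 17 = 2.7588
LCL = X̄ − 3·M̄R̄/d₂ = 47.1278 − 3 × 2.7588 / 1.128 = 39.7905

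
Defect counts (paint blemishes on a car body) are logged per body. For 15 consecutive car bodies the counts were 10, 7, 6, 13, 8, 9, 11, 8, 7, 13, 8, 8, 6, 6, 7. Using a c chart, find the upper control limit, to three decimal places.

17.196

c̄ = (10 + 7 + 6 + 13 + 8 + 9 + 11 + 8 + 7 + 13 + 8 + 8 + 6 + 6 + 7) / 15 = 127 / 15 = 8.4667
UCL = c̄ + 3√c̄ = 8.4667 + 3 × √8.4667 = 8.4667 + 3 × 2.9098 = 17.1959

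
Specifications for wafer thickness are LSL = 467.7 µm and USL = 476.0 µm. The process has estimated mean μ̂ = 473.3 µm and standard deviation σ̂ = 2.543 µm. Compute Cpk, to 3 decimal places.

0.354

Cpu = (USL − μ̂) / (3σ̂) = (476.0 − 473.3) / (3 × 2.543) = 0.3539; Cpl = (μ̂ − LSL) / (3σ̂) = (473.3 − 467.7) / (3 × 2.543) = 0.7340; Cpk = min(Cpu, Cpl) = 0.3539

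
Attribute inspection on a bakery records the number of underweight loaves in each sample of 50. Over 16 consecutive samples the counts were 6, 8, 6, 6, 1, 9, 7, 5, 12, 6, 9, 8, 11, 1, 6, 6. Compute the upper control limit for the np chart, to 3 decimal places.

13.908

p̄ = Σdᵢ / (k·n) = 107 / (16 × 50) = 0.13375
UCL = np̄ + 3·√(np̄(1−p̄)) = 6.6875 + 3 × √(6.6875×0.86625) = 6.6875 + 3 × 2.4069 = 13.9081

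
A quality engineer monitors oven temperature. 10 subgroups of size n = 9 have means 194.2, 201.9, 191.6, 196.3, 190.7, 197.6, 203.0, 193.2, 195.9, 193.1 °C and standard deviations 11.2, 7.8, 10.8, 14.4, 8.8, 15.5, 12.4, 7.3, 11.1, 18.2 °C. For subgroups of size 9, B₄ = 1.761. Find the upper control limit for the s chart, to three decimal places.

s̄ = (11.2 + 7.8 + 10.8 + 14.4 + 8.8 + 15.5 + 12.4 + 7.3 + 11.1 + 18.2) / 10 = 11.7500
UCL_s = B₄·s̄ = 1.761 × 11.7500 = 20.6917

20.692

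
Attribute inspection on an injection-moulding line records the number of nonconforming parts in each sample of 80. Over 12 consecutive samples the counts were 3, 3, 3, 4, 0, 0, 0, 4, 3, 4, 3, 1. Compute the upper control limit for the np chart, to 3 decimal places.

6.849

p̄ = Σdᵢ / (k·n) = 28 / (12 × 80) = 0.02917
UCL = np̄ + 3·√(np̄(1−p̄)) = 2.3333 + 3 × √(2.3333×0.97083) = 2.3333 + 3 × 1.5051 = 6.8486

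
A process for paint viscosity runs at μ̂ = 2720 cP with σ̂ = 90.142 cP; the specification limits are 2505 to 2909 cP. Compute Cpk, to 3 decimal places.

0.699

Cpu = (USL − μ̂) / (3σ̂) = (2909 − 2720) / (3 × 90.142) = 0.6989; Cpl = (μ̂ − LSL) / (3σ̂) = (2720 − 2505) / (3 × 90.142) = 0.7950; Cpk = min(Cpu, Cpl) = 0.6989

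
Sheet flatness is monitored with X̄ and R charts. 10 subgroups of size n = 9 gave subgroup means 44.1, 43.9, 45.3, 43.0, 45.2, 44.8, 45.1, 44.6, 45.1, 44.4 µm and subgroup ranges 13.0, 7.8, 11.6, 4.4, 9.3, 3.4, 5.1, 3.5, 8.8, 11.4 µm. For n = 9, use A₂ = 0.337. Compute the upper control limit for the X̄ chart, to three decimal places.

X̄̄ = (44.1 + 43.9 + 45.3 + 43.0 + 45.2 + 44.8 + 45.1 + 44.6 + 45.1 + 44.4) / 10 = 445.5000 / 10 = 44.5500
R̄ = (13.0 + 7.8 + 11.6 + 4.4 + 9.3 + 3.4 + 5.1 + 3.5 + 8.8 + 11.4) / 10 = 78.3000 / 10 = 7.8300
UCL = X̄̄ + A₂·R̄ = 44.5500 + 0.337 × 7.8300 = 47.1887

47.189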